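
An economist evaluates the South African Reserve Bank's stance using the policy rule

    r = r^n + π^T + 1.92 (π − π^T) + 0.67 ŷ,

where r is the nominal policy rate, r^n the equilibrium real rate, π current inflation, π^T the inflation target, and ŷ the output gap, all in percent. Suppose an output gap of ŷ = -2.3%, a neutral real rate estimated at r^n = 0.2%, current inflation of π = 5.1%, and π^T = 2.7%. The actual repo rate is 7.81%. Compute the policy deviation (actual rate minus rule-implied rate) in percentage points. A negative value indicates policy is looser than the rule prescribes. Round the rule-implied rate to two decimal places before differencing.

r = 0.2 + 2.7 + 1.92 × (5.1 − 2.7) + 0.67 × (-2.3)
   = 0.2 + 2.7 + 4.608 − 1.541 = 5.97
Deviation = 7.81 − 5.97 = 1.84 pp.

1.84 pp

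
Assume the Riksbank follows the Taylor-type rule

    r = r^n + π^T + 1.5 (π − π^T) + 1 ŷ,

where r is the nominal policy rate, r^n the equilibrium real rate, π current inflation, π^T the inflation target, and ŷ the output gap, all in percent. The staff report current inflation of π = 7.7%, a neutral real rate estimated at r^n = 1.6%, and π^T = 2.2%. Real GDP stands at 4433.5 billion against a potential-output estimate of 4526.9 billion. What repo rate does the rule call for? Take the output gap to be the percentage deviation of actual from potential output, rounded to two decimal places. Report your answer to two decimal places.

Output gap = 100 × (4433.5 − 4526.9) / 4526.9 = -2.06%.
r = 1.60 + 2.20 + 1.5 × (7.70 − 2.20) + 1 × (-2.06)
   = 1.60 + 2.2 + 8.25 − 2.06 = 9.99

9.99%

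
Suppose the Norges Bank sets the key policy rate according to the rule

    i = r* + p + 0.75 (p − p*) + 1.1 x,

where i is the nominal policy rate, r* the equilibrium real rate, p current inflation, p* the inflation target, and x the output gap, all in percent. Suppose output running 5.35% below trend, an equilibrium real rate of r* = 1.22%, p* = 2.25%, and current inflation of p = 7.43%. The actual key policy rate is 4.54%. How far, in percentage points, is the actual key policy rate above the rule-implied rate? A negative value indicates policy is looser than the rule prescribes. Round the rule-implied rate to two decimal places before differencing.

Output 5.35% below potential → x = -5.35.
i = 1.22 + 7.43 + 0.75 × (7.43 − 2.25) + 1.1 × (-5.35)
   = 1.22 + 7.43 + 3.885 − 5.885 = 6.65
Deviation = 4.54 − 6.65 = -2.11 pp.

-2.11 pp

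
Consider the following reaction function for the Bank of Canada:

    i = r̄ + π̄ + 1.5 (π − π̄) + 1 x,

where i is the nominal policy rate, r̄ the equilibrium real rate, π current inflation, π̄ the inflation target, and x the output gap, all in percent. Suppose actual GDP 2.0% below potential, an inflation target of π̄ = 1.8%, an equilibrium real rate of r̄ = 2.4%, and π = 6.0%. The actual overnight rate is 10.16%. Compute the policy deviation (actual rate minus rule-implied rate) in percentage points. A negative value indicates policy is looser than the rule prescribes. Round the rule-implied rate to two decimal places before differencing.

1.66 pp

Output 2.0% below potential → x = -2.0.
i = 2.4 + 1.8 + 1.5 × (6.0 − 1.8) + 1 × (-2.0)
   = 2.4 + 1.8 + 6.3 − 2 = 8.50
Deviation = 10.16 − 8.50 = 1.66 pp.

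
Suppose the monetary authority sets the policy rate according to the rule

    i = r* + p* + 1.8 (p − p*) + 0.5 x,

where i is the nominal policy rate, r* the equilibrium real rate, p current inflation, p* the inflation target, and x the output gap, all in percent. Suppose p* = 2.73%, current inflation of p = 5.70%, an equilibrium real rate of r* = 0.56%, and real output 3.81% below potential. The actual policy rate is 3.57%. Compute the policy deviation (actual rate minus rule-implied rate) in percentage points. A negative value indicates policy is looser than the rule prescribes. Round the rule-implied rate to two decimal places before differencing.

Output 3.81% below potential → x = -3.81.
i = 0.56 + 2.73 + 1.8 × (5.70 − 2.73) + 0.5 × (-3.81)
   = 0.56 + 2.73 + 5.346 − 1.905 = 6.73
Deviation = 3.57 − 6.73 = -3.16 pp.

-3.16 pp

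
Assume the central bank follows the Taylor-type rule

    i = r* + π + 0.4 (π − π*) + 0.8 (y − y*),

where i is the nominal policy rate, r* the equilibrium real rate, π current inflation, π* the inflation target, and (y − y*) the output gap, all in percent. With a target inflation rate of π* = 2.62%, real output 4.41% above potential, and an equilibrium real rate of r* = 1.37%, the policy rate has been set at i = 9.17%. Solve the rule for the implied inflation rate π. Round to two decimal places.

Output 4.41% above potential → (y − y*) = 4.41.
Collecting π: i = r* + (1 + 0.4) π − 0.4 π* + 0.8 (y − y*)
1.4 π = 9.17 − 1.37 + 0.4 × 2.62 − 0.8 × 4.41 = 5.32
π = 5.32 / 1.4 = 3.80

3.80%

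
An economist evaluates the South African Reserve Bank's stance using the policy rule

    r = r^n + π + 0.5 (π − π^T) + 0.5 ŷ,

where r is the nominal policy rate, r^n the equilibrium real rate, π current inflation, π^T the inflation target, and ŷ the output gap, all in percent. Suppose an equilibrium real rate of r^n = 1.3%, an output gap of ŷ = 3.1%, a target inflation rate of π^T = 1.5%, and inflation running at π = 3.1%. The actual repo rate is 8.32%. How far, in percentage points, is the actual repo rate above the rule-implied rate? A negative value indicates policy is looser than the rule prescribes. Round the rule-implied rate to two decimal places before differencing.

r = 1.3 + 3.1 + 0.5 × (3.1 − 1.5) + 0.5 × 3.1
   = 1.3 + 3.1 + 0.8 + 1.55 = 6.75
Deviation = 8.32 − 6.75 = 1.57 pp.

1.57 pp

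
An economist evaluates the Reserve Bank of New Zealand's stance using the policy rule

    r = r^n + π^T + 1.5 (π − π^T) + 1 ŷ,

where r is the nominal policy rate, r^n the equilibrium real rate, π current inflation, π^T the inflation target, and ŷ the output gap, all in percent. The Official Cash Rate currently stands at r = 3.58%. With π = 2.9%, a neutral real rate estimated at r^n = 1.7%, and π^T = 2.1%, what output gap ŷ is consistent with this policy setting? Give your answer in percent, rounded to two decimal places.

1 ŷ = 3.58 − 1.7 − 2.1 − 1.5 × (2.9 − 2.1) = -1.42
ŷ = -1.42 / 1 = -1.42

-1.42%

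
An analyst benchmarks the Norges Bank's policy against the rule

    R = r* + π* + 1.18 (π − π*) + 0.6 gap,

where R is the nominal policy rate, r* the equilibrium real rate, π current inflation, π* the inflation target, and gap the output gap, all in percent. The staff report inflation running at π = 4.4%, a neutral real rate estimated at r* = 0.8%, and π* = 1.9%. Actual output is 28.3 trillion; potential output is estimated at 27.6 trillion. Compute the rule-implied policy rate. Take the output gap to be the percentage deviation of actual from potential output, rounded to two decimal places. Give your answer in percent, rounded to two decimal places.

7.17%

Output gap = 100 × (28.3 − 27.6) / 27.6 = 2.54%.
R = 0.80 + 1.90 + 1.18 × (4.40 − 1.90) + 0.6 × 2.54
   = 0.80 + 1.9 + 2.95 + 1.524 = 7.17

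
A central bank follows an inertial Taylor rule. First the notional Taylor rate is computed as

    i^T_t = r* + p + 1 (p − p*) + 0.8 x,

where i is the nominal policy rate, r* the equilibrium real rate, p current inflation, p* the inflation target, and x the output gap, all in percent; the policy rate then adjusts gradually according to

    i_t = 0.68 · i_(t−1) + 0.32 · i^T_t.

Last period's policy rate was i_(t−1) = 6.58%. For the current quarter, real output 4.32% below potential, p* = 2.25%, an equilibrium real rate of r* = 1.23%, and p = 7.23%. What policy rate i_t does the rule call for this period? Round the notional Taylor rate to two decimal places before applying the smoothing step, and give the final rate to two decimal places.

7.67%

Output 4.32% below potential → x = -4.32.
i^T_t = 1.23 + 7.23 + 1 × (7.23 − 2.25) + 0.8 × (-4.32)
   = 1.23 + 7.23 + 4.98 − 3.456 = 9.98
i_t = 0.68 × 6.58 + 0.32 × 9.98 = 4.4744 + 3.1936 = 7.67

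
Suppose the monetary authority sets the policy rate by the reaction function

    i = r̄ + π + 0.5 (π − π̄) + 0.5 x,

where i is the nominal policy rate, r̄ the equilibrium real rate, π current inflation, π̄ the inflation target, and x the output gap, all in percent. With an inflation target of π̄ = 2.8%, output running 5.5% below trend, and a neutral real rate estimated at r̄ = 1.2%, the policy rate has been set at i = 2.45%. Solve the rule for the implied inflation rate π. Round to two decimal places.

3.60%

Output 5.5% below potential → x = -5.5.
Collecting π: i = r̄ + (1 + 0.5) π − 0.5 π̄ + 0.5 x
1.5 π = 2.45 − 1.2 + 0.5 × 2.8 − 0.5 × (-5.5) = 5.4
π = 5.4 / 1.5 = 3.60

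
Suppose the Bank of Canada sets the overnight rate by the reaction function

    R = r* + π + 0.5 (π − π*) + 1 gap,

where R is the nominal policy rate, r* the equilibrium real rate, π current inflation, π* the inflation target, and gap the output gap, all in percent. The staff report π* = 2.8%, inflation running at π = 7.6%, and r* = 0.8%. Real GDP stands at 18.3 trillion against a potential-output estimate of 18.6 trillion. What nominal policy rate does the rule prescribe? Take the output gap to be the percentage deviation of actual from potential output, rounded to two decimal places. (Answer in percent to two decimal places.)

9.19%

Output gap = 100 × (18.3 − 18.6) / 18.6 = -1.61%.
R = 0.80 + 7.60 + 0.5 × (7.60 − 2.80) + 1 × (-1.61)
   = 0.80 + 7.6 + 2.4 − 1.61 = 9.19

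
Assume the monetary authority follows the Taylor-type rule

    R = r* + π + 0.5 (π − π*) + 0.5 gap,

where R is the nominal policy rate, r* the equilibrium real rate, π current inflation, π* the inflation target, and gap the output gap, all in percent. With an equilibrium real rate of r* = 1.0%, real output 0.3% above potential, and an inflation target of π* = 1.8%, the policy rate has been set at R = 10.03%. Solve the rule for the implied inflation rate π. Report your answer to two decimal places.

6.52%

Output 0.3% above potential → gap = 0.3.
Collecting π: R = r* + (1 + 0.5) π − 0.5 π* + 0.5 gap
1.5 π = 10.03 − 1.0 + 0.5 × 1.8 − 0.5 × 0.3 = 9.78
π = 9.78 / 1.5 = 6.52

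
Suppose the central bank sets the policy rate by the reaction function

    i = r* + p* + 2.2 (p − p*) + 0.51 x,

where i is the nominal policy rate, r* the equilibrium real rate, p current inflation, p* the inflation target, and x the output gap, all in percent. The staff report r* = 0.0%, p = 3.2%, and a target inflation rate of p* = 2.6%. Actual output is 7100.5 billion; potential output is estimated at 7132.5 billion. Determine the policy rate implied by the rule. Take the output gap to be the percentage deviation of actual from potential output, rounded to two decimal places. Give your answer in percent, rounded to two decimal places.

Output gap = 100 × (7100.5 − 7132.5) / 7132.5 = -0.45%.
i = 0.00 + 2.60 + 2.2 × (3.20 − 2.60) + 0.51 × (-0.45)
   = 0.00 + 2.6 + 1.32 − 0.2295 = 3.69

3.69%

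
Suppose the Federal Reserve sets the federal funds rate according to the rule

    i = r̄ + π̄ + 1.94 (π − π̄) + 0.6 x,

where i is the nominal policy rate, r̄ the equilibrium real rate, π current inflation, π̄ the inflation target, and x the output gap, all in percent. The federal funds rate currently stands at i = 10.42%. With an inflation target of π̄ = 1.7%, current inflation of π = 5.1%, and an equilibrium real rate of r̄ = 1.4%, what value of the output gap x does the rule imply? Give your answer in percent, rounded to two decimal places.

0.6 x = 10.42 − 1.4 − 1.7 − 1.94 × (5.1 − 1.7) = 0.724
x = 0.724 / 0.6 = 1.21

1.21%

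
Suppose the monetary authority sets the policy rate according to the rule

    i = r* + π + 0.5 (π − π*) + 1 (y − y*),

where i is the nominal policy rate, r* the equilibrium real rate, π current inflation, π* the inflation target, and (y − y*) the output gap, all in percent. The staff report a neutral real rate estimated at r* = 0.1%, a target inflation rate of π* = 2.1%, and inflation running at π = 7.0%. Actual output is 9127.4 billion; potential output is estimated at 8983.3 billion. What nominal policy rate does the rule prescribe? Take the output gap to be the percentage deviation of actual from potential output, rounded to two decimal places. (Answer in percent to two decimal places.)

Output gap = 100 × (9127.4 − 8983.3) / 8983.3 = 1.60%.
i = 0.10 + 7.00 + 0.5 × (7.00 − 2.10) + 1 × 1.60
   = 0.10 + 7 + 2.45 + 1.6 = 11.15

11.15%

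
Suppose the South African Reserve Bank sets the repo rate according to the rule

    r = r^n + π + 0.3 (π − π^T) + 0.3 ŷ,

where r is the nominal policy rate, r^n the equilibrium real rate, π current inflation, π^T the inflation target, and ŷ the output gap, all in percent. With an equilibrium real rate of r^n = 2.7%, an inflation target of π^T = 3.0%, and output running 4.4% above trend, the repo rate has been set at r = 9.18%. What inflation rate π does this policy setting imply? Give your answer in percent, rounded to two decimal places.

4.66%

Output 4.4% above potential → ŷ = 4.4.
Collecting π: r = r^n + (1 + 0.3) π − 0.3 π^T + 0.3 ŷ
1.3 π = 9.18 − 2.7 + 0.3 × 3.0 − 0.3 × 4.4 = 6.06
π = 6.06 / 1.3 = 4.66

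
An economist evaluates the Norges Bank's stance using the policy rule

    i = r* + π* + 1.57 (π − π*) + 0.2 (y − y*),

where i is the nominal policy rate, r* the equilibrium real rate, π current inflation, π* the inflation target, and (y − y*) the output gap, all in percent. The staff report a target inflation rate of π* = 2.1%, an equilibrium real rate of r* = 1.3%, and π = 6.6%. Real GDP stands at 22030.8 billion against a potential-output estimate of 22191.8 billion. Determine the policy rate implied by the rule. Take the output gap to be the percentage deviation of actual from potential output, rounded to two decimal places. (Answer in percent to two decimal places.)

10.32%

Output gap = 100 × (22030.8 − 22191.8) / 22191.8 = -0.73%.
i = 1.30 + 2.10 + 1.57 × (6.60 − 2.10) + 0.2 × (-0.73)
   = 1.30 + 2.1 + 7.065 − 0.146 = 10.32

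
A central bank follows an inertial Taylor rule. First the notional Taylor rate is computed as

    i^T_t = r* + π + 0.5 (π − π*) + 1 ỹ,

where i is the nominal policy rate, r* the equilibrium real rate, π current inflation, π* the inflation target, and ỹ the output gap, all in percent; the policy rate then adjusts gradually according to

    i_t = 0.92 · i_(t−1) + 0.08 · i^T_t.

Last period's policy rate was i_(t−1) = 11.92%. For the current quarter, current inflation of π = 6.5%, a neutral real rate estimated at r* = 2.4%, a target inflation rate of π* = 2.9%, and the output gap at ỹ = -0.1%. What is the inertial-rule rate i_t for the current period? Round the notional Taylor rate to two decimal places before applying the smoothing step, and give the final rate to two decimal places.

11.81%

i^T_t = 2.4 + 6.5 + 0.5 × (6.5 − 2.9) + 1 × (-0.1)
   = 2.4 + 6.5 + 1.8 − 0.1 = 10.60
i_t = 0.92 × 11.92 + 0.08 × 10.60 = 10.9664 + 0.848 = 11.81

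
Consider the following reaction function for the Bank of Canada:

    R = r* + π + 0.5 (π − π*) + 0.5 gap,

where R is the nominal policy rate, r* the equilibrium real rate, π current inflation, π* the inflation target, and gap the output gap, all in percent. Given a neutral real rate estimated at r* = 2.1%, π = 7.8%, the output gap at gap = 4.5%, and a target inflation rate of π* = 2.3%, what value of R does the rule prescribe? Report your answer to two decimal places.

14.90%

R = 2.1 + 7.8 + 0.5 × (7.8 − 2.3) + 0.5 × 4.5
   = 2.1 + 7.8 + 2.75 + 2.25 = 14.90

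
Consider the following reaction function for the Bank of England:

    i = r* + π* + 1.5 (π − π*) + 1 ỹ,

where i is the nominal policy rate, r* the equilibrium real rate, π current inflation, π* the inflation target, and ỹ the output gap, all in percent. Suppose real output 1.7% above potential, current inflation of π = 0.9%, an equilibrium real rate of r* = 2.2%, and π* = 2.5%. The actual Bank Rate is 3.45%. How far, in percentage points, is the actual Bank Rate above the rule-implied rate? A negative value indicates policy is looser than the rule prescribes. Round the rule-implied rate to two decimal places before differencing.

-0.55 pp

Output 1.7% above potential → ỹ = 1.7.
i = 2.2 + 2.5 + 1.5 × (0.9 − 2.5) + 1 × 1.7
   = 2.2 + 2.5 − 2.4 + 1.7 = 4.00
Deviation = 3.45 − 4.00 = -0.55 pp.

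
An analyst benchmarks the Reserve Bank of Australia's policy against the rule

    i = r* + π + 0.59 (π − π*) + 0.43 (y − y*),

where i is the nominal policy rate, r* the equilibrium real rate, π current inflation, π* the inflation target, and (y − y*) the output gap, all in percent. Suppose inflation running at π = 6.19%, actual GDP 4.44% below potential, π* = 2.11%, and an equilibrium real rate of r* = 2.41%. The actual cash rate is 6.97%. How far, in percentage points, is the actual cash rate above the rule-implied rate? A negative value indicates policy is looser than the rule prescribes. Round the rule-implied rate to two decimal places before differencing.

-2.13 pp

Output 4.44% below potential → (y − y*) = -4.44.
i = 2.41 + 6.19 + 0.59 × (6.19 − 2.11) + 0.43 × (-4.44)
   = 2.41 + 6.19 + 2.4072 − 1.9092 = 9.10
Deviation = 6.97 − 9.10 = -2.13 pp.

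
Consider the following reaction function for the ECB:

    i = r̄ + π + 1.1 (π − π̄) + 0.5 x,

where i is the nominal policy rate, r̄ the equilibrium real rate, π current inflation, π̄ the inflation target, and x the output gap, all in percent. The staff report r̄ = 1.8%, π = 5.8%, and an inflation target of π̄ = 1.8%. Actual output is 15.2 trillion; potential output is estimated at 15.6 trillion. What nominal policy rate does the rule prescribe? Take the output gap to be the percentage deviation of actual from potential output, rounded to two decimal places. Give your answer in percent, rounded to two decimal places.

10.72%

Output gap = 100 × (15.2 − 15.6) / 15.6 = -2.56%.
i = 1.80 + 5.80 + 1.1 × (5.80 − 1.80) + 0.5 × (-2.56)
   = 1.80 + 5.8 + 4.4 − 1.28 = 10.72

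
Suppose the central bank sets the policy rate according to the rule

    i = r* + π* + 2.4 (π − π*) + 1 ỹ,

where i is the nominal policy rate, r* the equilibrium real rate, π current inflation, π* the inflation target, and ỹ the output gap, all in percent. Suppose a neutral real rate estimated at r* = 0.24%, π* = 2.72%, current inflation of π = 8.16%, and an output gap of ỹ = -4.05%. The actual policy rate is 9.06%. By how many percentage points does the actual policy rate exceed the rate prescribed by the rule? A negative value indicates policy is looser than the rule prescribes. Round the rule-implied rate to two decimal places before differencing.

-2.91 pp

i = 0.24 + 2.72 + 2.4 × (8.16 − 2.72) + 1 × (-4.05)
   = 0.24 + 2.72 + 13.056 − 4.05 = 11.97
Deviation = 9.06 − 11.97 = -2.91 pp.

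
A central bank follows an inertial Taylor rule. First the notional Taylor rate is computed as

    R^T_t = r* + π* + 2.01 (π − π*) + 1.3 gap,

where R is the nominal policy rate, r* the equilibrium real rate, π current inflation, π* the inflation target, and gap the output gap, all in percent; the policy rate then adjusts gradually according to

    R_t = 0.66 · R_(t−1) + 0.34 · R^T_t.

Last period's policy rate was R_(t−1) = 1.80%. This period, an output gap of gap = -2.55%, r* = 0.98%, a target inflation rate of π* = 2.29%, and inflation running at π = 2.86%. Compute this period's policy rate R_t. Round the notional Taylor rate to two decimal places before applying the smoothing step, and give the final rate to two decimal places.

1.56%

R^T_t = 0.98 + 2.29 + 2.01 × (2.86 − 2.29) + 1.3 × (-2.55)
   = 0.98 + 2.29 + 1.1457 − 3.315 = 1.10
R_t = 0.66 × 1.80 + 0.34 × 1.10 = 1.188 + 0.374 = 1.56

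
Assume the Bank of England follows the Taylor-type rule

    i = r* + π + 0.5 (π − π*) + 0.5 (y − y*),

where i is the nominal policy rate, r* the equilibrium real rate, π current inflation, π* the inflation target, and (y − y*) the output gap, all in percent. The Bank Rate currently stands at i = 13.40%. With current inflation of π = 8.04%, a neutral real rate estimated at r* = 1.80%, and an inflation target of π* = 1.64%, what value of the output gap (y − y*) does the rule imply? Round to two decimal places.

0.72%

0.5 (y − y*) = 13.40 − 1.80 − 8.04 − 0.5 × (8.04 − 1.64) = 0.36
(y − y*) = 0.36 / 0.5 = 0.72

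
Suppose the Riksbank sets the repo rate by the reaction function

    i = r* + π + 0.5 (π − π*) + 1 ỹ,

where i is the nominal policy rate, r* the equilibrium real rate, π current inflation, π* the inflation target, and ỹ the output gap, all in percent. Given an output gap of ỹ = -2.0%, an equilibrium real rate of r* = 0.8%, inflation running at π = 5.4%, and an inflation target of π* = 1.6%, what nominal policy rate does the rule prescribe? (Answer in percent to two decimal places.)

i = 0.8 + 5.4 + 0.5 × (5.4 − 1.6) + 1 × (-2.0)
   = 0.8 + 5.4 + 1.9 − 2 = 6.10

6.10%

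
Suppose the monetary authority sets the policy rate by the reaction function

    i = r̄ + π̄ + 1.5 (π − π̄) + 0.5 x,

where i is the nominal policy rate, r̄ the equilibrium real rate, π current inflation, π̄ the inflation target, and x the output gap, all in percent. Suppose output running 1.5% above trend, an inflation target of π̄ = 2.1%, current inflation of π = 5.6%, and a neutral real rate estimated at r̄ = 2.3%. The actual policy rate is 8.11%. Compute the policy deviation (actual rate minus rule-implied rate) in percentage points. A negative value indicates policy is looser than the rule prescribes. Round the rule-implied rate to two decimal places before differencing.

Output 1.5% above potential → x = 1.5.
i = 2.3 + 2.1 + 1.5 × (5.6 − 2.1) + 0.5 × 1.5
   = 2.3 + 2.1 + 5.25 + 0.75 = 10.40
Deviation = 8.11 − 10.40 = -2.29 pp.

-2.29 pp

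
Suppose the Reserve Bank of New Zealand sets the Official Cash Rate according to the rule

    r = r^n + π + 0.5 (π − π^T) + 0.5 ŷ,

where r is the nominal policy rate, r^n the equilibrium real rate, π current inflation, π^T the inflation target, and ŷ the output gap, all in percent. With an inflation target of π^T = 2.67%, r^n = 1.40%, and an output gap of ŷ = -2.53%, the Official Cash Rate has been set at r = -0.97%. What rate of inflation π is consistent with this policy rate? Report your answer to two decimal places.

0.15%

Collecting π: r = r^n + (1 + 0.5) π − 0.5 π^T + 0.5 ŷ
1.5 π = -0.97 − 1.40 + 0.5 × 2.67 − 0.5 × (-2.53) = 0.23
π = 0.23 / 1.5 = 0.15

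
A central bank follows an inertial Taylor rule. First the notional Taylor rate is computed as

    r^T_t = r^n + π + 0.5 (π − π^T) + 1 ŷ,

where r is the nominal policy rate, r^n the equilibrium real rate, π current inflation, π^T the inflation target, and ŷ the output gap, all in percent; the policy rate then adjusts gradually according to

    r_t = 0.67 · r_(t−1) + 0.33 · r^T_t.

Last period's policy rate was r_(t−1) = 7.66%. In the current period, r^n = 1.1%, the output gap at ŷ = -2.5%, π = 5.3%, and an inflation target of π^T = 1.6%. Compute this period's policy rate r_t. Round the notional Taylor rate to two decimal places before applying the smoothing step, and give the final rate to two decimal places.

r^T_t = 1.1 + 5.3 + 0.5 × (5.3 − 1.6) + 1 × (-2.5)
   = 1.1 + 5.3 + 1.85 − 2.5 = 5.75
r_t = 0.67 × 7.66 + 0.33 × 5.75 = 5.1322 + 1.8975 = 7.03

7.03%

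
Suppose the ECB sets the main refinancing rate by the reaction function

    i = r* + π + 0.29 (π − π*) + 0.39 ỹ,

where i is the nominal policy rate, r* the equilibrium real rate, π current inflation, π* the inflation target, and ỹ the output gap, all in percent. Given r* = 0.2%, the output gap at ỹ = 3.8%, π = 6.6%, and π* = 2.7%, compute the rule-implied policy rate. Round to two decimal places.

i = 0.2 + 6.6 + 0.29 × (6.6 − 2.7) + 0.39 × 3.8
   = 0.2 + 6.6 + 1.131 + 1.482 = 9.41

9.41%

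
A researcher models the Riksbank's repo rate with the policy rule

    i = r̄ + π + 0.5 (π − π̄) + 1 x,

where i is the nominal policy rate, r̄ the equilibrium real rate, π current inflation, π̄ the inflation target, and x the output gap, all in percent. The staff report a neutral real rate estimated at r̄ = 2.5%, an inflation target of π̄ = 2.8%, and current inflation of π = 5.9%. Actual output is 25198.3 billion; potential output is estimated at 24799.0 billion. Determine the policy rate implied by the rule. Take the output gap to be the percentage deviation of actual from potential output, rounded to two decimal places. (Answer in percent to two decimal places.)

11.56%

Output gap = 100 × (25198.3 − 24799.0) / 24799.0 = 1.61%.
i = 2.50 + 5.90 + 0.5 × (5.90 − 2.80) + 1 × 1.61
   = 2.50 + 5.9 + 1.55 + 1.61 = 11.56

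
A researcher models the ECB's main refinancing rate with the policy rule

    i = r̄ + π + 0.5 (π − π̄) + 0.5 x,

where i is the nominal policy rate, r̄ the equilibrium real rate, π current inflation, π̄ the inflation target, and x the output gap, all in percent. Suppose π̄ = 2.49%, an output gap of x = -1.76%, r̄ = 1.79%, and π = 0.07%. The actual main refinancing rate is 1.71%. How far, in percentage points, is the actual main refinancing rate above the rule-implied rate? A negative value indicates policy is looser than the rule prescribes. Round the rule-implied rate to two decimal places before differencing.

i = 1.79 + 0.07 + 0.5 × (0.07 − 2.49) + 0.5 × (-1.76)
   = 1.79 + 0.07 − 1.21 − 0.88 = -0.23
Deviation = 1.71 − (-0.23) = 1.94 pp.

1.94 pp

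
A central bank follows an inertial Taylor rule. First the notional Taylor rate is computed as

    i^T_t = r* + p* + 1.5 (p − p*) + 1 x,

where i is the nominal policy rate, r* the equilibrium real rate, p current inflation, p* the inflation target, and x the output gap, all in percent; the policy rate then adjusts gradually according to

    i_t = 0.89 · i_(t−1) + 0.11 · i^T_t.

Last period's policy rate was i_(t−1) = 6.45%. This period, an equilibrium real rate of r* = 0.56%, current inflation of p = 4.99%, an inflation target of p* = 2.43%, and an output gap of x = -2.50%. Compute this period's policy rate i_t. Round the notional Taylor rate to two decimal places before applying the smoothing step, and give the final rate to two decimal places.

6.22%

i^T_t = 0.56 + 2.43 + 1.5 × (4.99 − 2.43) + 1 × (-2.50)
   = 0.56 + 2.43 + 3.84 − 2.5 = 4.33
i_t = 0.89 × 6.45 + 0.11 × 4.33 = 5.7405 + 0.4763 = 6.22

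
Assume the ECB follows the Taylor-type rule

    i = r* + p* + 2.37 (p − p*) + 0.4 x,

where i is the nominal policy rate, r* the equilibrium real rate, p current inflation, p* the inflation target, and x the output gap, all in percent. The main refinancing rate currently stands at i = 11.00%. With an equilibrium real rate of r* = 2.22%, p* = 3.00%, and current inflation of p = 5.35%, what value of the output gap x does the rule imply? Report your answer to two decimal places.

0.53%

0.4 x = 11.00 − 2.22 − 3.00 − 2.37 × (5.35 − 3.00) = 0.2105
x = 0.2105 / 0.4 = 0.53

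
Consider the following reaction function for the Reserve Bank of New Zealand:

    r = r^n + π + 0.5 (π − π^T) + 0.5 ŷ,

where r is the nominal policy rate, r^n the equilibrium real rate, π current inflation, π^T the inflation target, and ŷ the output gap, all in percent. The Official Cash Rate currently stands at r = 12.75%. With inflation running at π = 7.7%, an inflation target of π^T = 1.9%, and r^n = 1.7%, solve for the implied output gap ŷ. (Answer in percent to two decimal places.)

0.90%

0.5 ŷ = 12.75 − 1.7 − 7.7 − 0.5 × (7.7 − 1.9) = 0.45
ŷ = 0.45 / 0.5 = 0.90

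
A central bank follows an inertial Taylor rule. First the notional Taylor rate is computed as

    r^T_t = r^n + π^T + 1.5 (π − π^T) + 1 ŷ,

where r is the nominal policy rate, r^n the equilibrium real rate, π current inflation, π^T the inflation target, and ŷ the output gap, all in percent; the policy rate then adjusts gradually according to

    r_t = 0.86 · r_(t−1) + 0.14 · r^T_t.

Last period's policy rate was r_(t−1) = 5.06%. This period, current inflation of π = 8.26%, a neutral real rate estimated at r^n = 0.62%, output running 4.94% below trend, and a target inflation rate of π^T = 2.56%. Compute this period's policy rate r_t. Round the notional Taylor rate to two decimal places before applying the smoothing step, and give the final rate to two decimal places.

Output 4.94% below potential → ŷ = -4.94.
r^T_t = 0.62 + 2.56 + 1.5 × (8.26 − 2.56) + 1 × (-4.94)
   = 0.62 + 2.56 + 8.55 − 4.94 = 6.79
r_t = 0.86 × 5.06 + 0.14 × 6.79 = 4.3516 + 0.9506 = 5.30

5.30%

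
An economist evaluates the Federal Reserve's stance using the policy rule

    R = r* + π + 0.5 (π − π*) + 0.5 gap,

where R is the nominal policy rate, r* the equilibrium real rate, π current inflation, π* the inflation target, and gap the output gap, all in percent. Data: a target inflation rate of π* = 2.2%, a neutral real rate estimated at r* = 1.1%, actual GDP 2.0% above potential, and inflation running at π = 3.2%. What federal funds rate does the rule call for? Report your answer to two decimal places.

Output 2.0% above potential → gap = 2.0.
R = 1.1 + 3.2 + 0.5 × (3.2 − 2.2) + 0.5 × 2.0
   = 1.1 + 3.2 + 0.5 + 1 = 5.80

5.80%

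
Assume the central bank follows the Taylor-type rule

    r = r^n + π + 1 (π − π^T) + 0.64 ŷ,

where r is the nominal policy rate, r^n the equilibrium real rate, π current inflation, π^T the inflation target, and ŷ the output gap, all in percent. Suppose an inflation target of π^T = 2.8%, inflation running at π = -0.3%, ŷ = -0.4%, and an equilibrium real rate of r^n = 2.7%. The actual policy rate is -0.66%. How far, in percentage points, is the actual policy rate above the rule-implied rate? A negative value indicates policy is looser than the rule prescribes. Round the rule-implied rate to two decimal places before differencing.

0.30 pp

r = 2.7 + (-0.3) + 1 × (-0.3 − 2.8) + 0.64 × (-0.4)
   = 2.7 − 0.3 − 3.1 − 0.256 = -0.96
Deviation = -0.66 − (-0.96) = 0.30 pp.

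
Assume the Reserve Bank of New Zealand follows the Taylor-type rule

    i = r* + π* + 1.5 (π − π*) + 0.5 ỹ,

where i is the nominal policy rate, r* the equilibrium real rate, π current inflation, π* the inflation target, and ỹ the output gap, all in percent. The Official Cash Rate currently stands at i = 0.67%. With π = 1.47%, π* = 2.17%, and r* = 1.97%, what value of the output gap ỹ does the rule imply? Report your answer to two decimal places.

-4.84%

0.5 ỹ = 0.67 − 1.97 − 2.17 − 1.5 × (1.47 − 2.17) = -2.42
ỹ = -2.42 / 0.5 = -4.84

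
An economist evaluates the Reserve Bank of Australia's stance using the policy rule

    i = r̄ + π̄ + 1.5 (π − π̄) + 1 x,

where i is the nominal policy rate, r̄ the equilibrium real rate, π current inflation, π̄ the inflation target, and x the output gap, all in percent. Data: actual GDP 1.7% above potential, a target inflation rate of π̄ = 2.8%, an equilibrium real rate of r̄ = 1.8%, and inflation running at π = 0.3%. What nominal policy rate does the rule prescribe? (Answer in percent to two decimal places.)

Output 1.7% above potential → x = 1.7.
i = 1.8 + 2.8 + 1.5 × (0.3 − 2.8) + 1 × 1.7
   = 1.8 + 2.8 − 3.75 + 1.7 = 2.55

2.55%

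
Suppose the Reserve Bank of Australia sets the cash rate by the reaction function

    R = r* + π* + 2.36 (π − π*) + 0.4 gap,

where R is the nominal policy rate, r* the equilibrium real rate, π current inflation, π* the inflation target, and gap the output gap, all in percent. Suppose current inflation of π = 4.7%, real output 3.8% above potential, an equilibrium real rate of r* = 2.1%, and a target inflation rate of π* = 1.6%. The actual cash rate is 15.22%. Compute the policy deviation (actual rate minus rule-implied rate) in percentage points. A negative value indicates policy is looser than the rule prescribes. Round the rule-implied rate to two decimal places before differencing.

2.68 pp

Output 3.8% above potential → gap = 3.8.
R = 2.1 + 1.6 + 2.36 × (4.7 − 1.6) + 0.4 × 3.8
   = 2.1 + 1.6 + 7.316 + 1.52 = 12.54
Deviation = 15.22 − 12.54 = 2.68 pp.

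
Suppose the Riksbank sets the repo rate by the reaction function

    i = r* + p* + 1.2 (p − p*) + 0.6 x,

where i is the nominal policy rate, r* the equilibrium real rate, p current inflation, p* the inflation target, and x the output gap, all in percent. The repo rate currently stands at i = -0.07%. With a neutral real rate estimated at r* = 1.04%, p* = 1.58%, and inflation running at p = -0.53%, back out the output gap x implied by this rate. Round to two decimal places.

-0.26%

0.6 x = -0.07 − 1.04 − 1.58 − 1.2 × ((-0.53) − 1.58) = -0.158
x = -0.158 / 0.6 = -0.26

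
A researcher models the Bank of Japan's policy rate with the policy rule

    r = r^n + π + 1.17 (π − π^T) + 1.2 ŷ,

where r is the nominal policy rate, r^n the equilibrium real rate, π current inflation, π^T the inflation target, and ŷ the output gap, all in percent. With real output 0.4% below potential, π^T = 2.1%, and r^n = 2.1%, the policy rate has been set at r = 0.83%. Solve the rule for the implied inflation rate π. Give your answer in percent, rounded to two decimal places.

Output 0.4% below potential → ŷ = -0.4.
Collecting π: r = r^n + (1 + 1.17) π − 1.17 π^T + 1.2 ŷ
2.17 π = 0.83 − 2.1 + 1.17 × 2.1 − 1.2 × (-0.4) = 1.667
π = 1.667 / 2.17 = 0.77

0.77%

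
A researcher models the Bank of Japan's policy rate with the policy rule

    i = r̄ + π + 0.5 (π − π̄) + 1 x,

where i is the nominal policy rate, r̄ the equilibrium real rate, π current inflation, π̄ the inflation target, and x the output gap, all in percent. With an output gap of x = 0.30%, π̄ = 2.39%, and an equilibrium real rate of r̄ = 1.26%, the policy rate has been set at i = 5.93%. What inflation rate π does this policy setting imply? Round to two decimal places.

Collecting π: i = r̄ + (1 + 0.5) π − 0.5 π̄ + 1 x
1.5 π = 5.93 − 1.26 + 0.5 × 2.39 − 1 × 0.30 = 5.565
π = 5.565 / 1.5 = 3.71

3.71%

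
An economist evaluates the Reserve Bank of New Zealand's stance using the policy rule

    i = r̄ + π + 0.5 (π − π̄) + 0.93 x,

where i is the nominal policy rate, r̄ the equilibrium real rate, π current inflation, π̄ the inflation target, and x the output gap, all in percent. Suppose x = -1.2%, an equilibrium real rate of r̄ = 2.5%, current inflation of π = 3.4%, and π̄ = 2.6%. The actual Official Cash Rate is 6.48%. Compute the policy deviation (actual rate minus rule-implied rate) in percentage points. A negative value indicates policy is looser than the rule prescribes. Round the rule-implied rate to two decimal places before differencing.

i = 2.5 + 3.4 + 0.5 × (3.4 − 2.6) + 0.93 × (-1.2)
   = 2.5 + 3.4 + 0.4 − 1.116 = 5.18
Deviation = 6.48 − 5.18 = 1.30 pp.

1.30 pp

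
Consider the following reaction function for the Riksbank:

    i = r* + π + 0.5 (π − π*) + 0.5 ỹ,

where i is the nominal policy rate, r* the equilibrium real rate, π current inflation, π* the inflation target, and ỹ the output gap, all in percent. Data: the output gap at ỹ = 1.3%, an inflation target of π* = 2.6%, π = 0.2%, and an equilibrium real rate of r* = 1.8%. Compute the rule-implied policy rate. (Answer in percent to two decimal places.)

1.45%

i = 1.8 + 0.2 + 0.5 × (0.2 − 2.6) + 0.5 × 1.3
   = 1.8 + 0.2 − 1.2 + 0.65 = 1.45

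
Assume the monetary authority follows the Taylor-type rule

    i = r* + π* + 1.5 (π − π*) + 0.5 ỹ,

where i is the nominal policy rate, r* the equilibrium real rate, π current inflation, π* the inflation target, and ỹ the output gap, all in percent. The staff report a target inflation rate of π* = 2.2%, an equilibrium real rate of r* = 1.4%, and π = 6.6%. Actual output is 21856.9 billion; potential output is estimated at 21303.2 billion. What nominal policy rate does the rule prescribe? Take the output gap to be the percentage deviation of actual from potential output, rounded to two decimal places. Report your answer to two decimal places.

Output gap = 100 × (21856.9 − 21303.2) / 21303.2 = 2.60%.
i = 1.40 + 2.20 + 1.5 × (6.60 − 2.20) + 0.5 × 2.60
   = 1.40 + 2.2 + 6.6 + 1.3 = 11.50

11.50%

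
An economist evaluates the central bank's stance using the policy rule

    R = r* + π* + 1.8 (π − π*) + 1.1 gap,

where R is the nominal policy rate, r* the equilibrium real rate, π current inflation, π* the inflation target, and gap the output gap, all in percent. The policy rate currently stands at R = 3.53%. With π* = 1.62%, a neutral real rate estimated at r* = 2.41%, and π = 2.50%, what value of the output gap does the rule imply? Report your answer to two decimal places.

1.1 gap = 3.53 − 2.41 − 1.62 − 1.8 × (2.50 − 1.62) = -2.084
gap = -2.084 / 1.1 = -1.89

-1.89%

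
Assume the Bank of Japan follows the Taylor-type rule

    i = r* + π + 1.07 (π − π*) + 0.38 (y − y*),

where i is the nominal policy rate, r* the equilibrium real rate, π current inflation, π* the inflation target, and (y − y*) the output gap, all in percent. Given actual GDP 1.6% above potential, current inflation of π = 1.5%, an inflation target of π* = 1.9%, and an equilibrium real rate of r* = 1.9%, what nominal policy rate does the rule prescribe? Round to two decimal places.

Output 1.6% above potential → (y − y*) = 1.6.
i = 1.9 + 1.5 + 1.07 × (1.5 − 1.9) + 0.38 × 1.6
   = 1.9 + 1.5 − 0.428 + 0.608 = 3.58

3.58%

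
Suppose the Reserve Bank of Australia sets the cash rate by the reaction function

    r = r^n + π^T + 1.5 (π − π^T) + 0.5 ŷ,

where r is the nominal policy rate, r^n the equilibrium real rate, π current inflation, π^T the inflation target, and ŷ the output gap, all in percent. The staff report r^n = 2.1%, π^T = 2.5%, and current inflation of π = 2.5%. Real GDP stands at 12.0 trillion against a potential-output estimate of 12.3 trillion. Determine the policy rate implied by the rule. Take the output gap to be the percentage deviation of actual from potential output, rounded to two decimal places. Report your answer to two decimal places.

3.38%

Output gap = 100 × (12.0 − 12.3) / 12.3 = -2.44%.
r = 2.10 + 2.50 + 1.5 × (2.50 − 2.50) + 0.5 × (-2.44)
   = 2.10 + 2.5 + 0 − 1.22 = 3.38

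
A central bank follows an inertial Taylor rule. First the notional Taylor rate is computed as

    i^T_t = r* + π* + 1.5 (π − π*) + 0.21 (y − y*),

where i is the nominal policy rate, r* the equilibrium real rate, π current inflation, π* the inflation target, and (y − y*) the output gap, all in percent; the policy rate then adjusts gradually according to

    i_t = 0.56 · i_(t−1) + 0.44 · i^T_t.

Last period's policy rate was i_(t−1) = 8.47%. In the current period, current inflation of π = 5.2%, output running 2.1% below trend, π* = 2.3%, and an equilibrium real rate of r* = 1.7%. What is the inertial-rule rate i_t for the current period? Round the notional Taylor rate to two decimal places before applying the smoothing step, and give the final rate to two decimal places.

Output 2.1% below potential → (y − y*) = -2.1.
i^T_t = 1.7 + 2.3 + 1.5 × (5.2 − 2.3) + 0.21 × (-2.1)
   = 1.7 + 2.3 + 4.35 − 0.441 = 7.91
i_t = 0.56 × 8.47 + 0.44 × 7.91 = 4.7432 + 3.4804 = 8.22

8.22%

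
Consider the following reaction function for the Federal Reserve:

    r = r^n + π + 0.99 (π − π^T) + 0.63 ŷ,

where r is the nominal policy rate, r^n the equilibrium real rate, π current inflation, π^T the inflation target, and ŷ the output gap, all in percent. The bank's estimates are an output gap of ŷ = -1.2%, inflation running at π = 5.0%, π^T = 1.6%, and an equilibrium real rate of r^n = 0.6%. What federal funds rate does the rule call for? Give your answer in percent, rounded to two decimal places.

r = 0.6 + 5.0 + 0.99 × (5.0 − 1.6) + 0.63 × (-1.2)
   = 0.6 + 5 + 3.366 − 0.756 = 8.21

8.21%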